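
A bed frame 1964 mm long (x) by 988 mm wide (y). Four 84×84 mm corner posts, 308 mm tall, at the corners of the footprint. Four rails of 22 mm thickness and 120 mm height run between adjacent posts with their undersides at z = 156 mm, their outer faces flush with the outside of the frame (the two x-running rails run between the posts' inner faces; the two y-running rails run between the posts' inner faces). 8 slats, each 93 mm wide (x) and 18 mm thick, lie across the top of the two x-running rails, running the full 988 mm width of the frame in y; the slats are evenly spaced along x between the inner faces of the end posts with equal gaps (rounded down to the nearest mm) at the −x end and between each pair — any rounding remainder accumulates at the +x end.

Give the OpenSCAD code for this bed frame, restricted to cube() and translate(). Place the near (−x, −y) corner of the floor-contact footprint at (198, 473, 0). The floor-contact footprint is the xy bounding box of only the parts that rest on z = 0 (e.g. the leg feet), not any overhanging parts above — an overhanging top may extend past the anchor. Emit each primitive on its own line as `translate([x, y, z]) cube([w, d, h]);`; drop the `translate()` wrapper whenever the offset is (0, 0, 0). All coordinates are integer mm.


translate([198, 473, 0]) cube([84, 84, 308]);
translate([198, 1377, 0]) cube([84, 84, 308]);
translate([2078, 473, 0]) cube([84, 84, 308]);
translate([2078, 1377, 0]) cube([84, 84, 308]);
translate([282, 473, 156]) cube([1796, 22, 120]);
translate([282, 1439, 156]) cube([1796, 22, 120]);
translate([198, 557, 156]) cube([22, 820, 120]);
translate([2140, 557, 156]) cube([22, 820, 120]);
translate([398, 473, 276]) cube([93, 988, 18]);
translate([607, 473, 276]) cube([93, 988, 18]);
translate([816, 473, 276]) cube([93, 988, 18]);
translate([1025, 473, 276]) cube([93, 988, 18]);
translate([1234, 473, 276]) cube([93, 988, 18]);
translate([1443, 473, 276]) cube([93, 988, 18]);
translate([1652, 473, 276]) cube([93, 988, 18]);
translate([1861, 473, 276]) cube([93, 988, 18]);


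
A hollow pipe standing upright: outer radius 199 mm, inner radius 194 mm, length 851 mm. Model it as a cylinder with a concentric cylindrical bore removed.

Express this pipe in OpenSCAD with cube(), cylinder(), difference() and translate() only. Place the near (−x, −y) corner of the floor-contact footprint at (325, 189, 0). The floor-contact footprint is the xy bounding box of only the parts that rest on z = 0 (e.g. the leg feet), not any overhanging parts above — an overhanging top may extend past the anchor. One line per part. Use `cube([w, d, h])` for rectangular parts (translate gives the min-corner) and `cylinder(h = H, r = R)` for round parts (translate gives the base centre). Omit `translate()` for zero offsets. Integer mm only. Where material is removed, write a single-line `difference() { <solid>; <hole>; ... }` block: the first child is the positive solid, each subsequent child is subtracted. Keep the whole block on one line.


difference() { translate([524, 388, 0]) cylinder(h = 851, r = 199); translate([524, 388, 0]) cylinder(h = 851, r = 194); }


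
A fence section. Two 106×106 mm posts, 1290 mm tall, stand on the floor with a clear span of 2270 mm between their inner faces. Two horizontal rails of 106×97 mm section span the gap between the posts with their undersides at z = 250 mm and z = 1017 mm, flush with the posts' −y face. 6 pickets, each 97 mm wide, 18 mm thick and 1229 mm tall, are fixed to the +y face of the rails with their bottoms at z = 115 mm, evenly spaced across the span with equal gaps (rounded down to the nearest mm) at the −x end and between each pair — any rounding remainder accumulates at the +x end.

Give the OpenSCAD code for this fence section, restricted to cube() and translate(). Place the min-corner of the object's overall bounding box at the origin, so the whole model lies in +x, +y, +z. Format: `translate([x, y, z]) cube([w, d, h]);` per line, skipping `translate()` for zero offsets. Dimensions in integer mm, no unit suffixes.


cube([106, 106, 1290]);
translate([2376, 0, 0]) cube([106, 106, 1290]);
translate([106, 0, 250]) cube([2270, 106, 97]);
translate([106, 0, 1017]) cube([2270, 106, 97]);
translate([347, 106, 115]) cube([97, 18, 1229]);
translate([685, 106, 115]) cube([97, 18, 1229]);
translate([1023, 106, 115]) cube([97, 18, 1229]);
translate([1361, 106, 115]) cube([97, 18, 1229]);
translate([1699, 106, 115]) cube([97, 18, 1229]);
translate([2037, 106, 115]) cube([97, 18, 1229]);


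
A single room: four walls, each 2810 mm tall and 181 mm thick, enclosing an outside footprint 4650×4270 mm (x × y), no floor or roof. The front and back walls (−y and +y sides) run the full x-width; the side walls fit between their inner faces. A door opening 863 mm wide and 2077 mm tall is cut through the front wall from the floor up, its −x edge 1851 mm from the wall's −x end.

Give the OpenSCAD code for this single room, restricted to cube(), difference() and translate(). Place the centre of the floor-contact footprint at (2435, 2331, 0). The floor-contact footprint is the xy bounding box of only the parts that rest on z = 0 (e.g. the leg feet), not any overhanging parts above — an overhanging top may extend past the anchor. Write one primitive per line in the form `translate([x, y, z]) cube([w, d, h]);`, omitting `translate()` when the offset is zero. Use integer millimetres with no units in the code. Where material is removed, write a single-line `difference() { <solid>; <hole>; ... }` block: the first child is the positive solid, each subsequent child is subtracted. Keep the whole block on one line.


difference() { translate([110, 196, 0]) cube([4650, 181, 2810]); translate([1961, 196, 0]) cube([863, 181, 2077]); }
translate([110, 4285, 0]) cube([4650, 181, 2810]);
translate([110, 377, 0]) cube([181, 3908, 2810]);
translate([4579, 377, 0]) cube([181, 3908, 2810]);


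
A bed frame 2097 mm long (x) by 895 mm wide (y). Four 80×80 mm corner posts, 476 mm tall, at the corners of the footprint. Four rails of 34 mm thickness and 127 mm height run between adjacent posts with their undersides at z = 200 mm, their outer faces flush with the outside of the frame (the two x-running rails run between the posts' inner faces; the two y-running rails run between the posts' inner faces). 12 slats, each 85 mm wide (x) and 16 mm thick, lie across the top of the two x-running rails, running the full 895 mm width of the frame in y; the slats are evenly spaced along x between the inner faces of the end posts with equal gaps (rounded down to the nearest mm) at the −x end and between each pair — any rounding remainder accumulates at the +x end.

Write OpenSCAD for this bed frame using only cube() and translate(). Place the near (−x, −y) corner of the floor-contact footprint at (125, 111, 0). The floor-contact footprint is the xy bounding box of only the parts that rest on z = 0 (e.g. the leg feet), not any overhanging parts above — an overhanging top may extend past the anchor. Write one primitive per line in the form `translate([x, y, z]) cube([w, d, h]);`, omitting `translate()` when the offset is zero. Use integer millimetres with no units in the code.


// slat z = rail_z + rail_h = 200 + 127 = 327
// slat gap = ⌊(1937 − 12·85) / 13⌋ = 70
translate([125, 111, 0]) cube([80, 80, 476]);
translate([125, 926, 0]) cube([80, 80, 476]);
translate([2142, 111, 0]) cube([80, 80, 476]);
translate([2142, 926, 0]) cube([80, 80, 476]);
translate([205, 111, 200]) cube([1937, 34, 127]);
translate([205, 972, 200]) cube([1937, 34, 127]);
translate([125, 191, 200]) cube([34, 735, 127]);
translate([2188, 191, 200]) cube([34, 735, 127]);
translate([275, 111, 327]) cube([85, 895, 16]);
translate([430, 111, 327]) cube([85, 895, 16]);
translate([585, 111, 327]) cube([85, 895, 16]);
translate([740, 111, 327]) cube([85, 895, 16]);
translate([895, 111, 327]) cube([85, 895, 16]);
translate([1050, 111, 327]) cube([85, 895, 16]);
translate([1205, 111, 327]) cube([85, 895, 16]);
translate([1360, 111, 327]) cube([85, 895, 16]);
translate([1515, 111, 327]) cube([85, 895, 16]);
translate([1670, 111, 327]) cube([85, 895, 16]);
translate([1825, 111, 327]) cube([85, 895, 16]);
translate([1980, 111, 327]) cube([85, 895, 16]);


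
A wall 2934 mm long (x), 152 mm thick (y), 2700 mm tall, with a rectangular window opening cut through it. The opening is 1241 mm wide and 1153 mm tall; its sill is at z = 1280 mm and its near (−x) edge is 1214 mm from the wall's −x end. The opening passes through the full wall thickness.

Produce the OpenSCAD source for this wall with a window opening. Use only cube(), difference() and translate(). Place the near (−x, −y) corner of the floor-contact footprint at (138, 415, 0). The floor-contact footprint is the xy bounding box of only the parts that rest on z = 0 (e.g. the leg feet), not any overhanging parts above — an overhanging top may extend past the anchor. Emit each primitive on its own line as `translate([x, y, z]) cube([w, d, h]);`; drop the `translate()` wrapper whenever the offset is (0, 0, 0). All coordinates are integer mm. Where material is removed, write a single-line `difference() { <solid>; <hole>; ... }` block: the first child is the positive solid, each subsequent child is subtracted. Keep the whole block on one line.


difference() { translate([138, 415, 0]) cube([2934, 152, 2700]); translate([1352, 415, 1280]) cube([1241, 152, 1153]); }


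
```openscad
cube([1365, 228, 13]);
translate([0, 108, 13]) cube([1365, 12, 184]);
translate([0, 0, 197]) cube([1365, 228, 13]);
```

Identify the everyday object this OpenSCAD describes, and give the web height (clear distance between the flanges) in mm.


An I-beam. The web height is 184 mm.

Two wide flanges with a thin centred web — an I-beam. Overall 210 mm minus two 13 mm flanges gives a web of 210 − 2·13 = 184 mm.


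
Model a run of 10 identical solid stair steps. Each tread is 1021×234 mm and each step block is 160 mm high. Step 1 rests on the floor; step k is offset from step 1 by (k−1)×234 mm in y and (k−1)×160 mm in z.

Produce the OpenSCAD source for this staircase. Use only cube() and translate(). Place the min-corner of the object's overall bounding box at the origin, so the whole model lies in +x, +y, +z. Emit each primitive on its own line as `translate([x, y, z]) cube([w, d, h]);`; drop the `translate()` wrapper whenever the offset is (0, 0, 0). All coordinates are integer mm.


cube([1021, 234, 160]);
translate([0, 234, 160]) cube([1021, 234, 160]);
translate([0, 468, 320]) cube([1021, 234, 160]);
translate([0, 702, 480]) cube([1021, 234, 160]);
translate([0, 936, 640]) cube([1021, 234, 160]);
translate([0, 1170, 800]) cube([1021, 234, 160]);
translate([0, 1404, 960]) cube([1021, 234, 160]);
translate([0, 1638, 1120]) cube([1021, 234, 160]);
translate([0, 1872, 1280]) cube([1021, 234, 160]);
translate([0, 2106, 1440]) cube([1021, 234, 160]);


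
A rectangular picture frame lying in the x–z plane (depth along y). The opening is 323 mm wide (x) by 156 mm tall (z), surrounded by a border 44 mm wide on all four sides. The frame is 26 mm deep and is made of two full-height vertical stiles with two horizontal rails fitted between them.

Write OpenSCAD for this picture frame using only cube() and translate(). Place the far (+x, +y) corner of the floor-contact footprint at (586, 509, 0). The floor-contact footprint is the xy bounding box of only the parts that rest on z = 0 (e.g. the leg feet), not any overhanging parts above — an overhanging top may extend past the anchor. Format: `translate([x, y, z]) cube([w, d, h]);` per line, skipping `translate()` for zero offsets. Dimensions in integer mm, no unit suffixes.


translate([175, 483, 0]) cube([44, 26, 244]);
translate([542, 483, 0]) cube([44, 26, 244]);
translate([219, 483, 0]) cube([323, 26, 44]);
translate([219, 483, 200]) cube([323, 26, 44]);


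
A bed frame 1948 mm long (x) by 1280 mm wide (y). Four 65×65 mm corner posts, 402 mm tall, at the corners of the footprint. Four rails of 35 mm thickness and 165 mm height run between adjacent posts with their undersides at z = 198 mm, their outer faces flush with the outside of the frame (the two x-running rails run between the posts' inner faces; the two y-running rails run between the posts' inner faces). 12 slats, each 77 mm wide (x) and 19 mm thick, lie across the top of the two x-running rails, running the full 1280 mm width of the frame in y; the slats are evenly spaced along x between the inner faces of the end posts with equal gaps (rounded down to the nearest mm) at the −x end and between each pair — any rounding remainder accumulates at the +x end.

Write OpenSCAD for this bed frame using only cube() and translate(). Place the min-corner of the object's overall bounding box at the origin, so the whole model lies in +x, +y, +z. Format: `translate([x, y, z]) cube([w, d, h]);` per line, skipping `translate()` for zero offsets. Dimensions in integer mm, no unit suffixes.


// slat z = rail_z + rail_h = 198 + 165 = 363
// slat gap = ⌊(1818 − 12·77) / 13⌋ = 68
cube([65, 65, 402]);
translate([0, 1215, 0]) cube([65, 65, 402]);
translate([1883, 0, 0]) cube([65, 65, 402]);
translate([1883, 1215, 0]) cube([65, 65, 402]);
translate([65, 0, 198]) cube([1818, 35, 165]);
translate([65, 1245, 198]) cube([1818, 35, 165]);
translate([0, 65, 198]) cube([35, 1150, 165]);
translate([1913, 65, 198]) cube([35, 1150, 165]);
translate([133, 0, 363]) cube([77, 1280, 19]);
translate([278, 0, 363]) cube([77, 1280, 19]);
translate([423, 0, 363]) cube([77, 1280, 19]);
translate([568, 0, 363]) cube([77, 1280, 19]);
translate([713, 0, 363]) cube([77, 1280, 19]);
translate([858, 0, 363]) cube([77, 1280, 19]);
translate([1003, 0, 363]) cube([77, 1280, 19]);
translate([1148, 0, 363]) cube([77, 1280, 19]);
translate([1293, 0, 363]) cube([77, 1280, 19]);
translate([1438, 0, 363]) cube([77, 1280, 19]);
translate([1583, 0, 363]) cube([77, 1280, 19]);
translate([1728, 0, 363]) cube([77, 1280, 19]);


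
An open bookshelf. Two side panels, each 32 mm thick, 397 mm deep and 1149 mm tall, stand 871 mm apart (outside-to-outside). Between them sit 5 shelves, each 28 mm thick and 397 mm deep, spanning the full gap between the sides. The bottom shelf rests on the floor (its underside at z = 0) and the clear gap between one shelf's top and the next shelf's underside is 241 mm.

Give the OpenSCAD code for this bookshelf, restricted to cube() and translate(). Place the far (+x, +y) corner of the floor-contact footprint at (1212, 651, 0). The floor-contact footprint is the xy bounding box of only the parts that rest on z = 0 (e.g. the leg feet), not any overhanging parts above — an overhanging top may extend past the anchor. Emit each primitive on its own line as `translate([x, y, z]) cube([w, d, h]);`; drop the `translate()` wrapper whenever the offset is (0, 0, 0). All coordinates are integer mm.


translate([341, 254, 0]) cube([32, 397, 1149]);
translate([1180, 254, 0]) cube([32, 397, 1149]);
translate([373, 254, 0]) cube([807, 397, 28]);
translate([373, 254, 269]) cube([807, 397, 28]);
translate([373, 254, 538]) cube([807, 397, 28]);
translate([373, 254, 807]) cube([807, 397, 28]);
translate([373, 254, 1076]) cube([807, 397, 28]);


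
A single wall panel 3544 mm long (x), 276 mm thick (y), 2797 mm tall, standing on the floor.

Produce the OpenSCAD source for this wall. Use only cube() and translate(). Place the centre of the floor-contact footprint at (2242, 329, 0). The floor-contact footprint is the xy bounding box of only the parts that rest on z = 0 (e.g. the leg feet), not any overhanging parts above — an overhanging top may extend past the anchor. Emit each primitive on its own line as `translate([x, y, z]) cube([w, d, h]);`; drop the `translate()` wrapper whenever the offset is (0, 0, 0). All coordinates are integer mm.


translate([470, 191, 0]) cube([3544, 276, 2797]);


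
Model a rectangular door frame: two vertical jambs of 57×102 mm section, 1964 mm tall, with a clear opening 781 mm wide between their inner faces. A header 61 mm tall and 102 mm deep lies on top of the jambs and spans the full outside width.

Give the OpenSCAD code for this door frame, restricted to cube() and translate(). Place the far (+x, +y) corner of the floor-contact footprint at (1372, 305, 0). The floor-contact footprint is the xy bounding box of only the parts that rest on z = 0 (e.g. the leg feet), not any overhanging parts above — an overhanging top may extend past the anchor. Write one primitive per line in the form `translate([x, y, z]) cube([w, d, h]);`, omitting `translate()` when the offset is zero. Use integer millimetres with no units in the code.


translate([477, 203, 0]) cube([57, 102, 1964]);
translate([1315, 203, 0]) cube([57, 102, 1964]);
translate([477, 203, 1964]) cube([895, 102, 61]);


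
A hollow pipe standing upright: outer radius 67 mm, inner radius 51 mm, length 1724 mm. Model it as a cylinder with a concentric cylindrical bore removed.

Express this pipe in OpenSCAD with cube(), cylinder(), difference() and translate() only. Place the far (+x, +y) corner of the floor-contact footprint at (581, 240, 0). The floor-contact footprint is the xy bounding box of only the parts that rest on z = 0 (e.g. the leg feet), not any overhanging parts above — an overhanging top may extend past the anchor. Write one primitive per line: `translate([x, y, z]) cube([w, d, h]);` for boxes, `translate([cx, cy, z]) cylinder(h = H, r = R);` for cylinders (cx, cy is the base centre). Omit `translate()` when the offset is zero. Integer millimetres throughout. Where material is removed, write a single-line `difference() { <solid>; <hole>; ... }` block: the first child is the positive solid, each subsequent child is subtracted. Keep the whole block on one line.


difference() { translate([514, 173, 0]) cylinder(h = 1724, r = 67); translate([514, 173, 0]) cylinder(h = 1724, r = 51); }


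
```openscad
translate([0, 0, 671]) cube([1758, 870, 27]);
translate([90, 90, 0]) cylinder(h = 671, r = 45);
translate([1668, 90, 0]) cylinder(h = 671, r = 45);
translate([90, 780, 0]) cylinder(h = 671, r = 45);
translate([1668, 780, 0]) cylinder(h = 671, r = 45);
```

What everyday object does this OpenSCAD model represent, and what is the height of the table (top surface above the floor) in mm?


A table. The table height is 698 mm.

A 1758×870×27 slab sits at z = 671 on four Ø90 mm round legs — a table. The top surface is at 671 + 27 = 698 mm.


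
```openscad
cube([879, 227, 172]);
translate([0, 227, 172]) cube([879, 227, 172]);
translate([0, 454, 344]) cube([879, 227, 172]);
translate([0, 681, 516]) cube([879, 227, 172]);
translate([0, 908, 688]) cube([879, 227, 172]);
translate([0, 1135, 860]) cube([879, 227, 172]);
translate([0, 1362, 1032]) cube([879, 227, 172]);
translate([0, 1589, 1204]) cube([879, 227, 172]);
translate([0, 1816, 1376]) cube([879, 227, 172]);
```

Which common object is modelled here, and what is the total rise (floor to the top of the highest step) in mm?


A staircase. The total rise is 1548 mm.

9 identical blocks, each offset up and back from the previous — a staircase. Each step is 172 mm tall and there are 9 of them, so the total rise is 9 × 172 = 1548 mm.


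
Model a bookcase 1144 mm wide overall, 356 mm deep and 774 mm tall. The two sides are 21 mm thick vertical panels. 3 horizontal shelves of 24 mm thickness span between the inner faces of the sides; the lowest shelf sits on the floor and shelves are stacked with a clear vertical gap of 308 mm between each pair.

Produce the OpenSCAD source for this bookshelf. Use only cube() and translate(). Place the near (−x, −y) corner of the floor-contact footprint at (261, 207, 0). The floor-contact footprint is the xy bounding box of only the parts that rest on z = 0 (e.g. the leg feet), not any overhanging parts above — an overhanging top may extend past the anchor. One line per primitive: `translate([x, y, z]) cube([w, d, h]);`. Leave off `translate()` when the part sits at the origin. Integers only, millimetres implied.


translate([261, 207, 0]) cube([21, 356, 774]);
translate([1384, 207, 0]) cube([21, 356, 774]);
translate([282, 207, 0]) cube([1102, 356, 24]);
translate([282, 207, 332]) cube([1102, 356, 24]);
translate([282, 207, 664]) cube([1102, 356, 24]);


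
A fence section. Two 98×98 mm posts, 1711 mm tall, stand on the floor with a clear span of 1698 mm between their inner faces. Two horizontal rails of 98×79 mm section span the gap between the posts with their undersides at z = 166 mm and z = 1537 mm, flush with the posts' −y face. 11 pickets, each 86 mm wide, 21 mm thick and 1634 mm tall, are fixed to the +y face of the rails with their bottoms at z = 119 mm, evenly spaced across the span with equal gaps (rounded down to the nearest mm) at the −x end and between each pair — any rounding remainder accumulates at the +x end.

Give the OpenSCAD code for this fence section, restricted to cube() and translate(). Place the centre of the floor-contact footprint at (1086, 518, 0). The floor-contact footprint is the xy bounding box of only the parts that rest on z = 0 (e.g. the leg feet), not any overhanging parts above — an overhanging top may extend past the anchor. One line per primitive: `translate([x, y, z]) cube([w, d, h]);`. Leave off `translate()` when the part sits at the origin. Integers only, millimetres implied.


translate([139, 469, 0]) cube([98, 98, 1711]);
translate([1935, 469, 0]) cube([98, 98, 1711]);
translate([237, 469, 166]) cube([1698, 98, 79]);
translate([237, 469, 1537]) cube([1698, 98, 79]);
translate([299, 567, 119]) cube([86, 21, 1634]);
translate([447, 567, 119]) cube([86, 21, 1634]);
translate([595, 567, 119]) cube([86, 21, 1634]);
translate([743, 567, 119]) cube([86, 21, 1634]);
translate([891, 567, 119]) cube([86, 21, 1634]);
translate([1039, 567, 119]) cube([86, 21, 1634]);
translate([1187, 567, 119]) cube([86, 21, 1634]);
translate([1335, 567, 119]) cube([86, 21, 1634]);
translate([1483, 567, 119]) cube([86, 21, 1634]);
translate([1631, 567, 119]) cube([86, 21, 1634]);
translate([1779, 567, 119]) cube([86, 21, 1634]);


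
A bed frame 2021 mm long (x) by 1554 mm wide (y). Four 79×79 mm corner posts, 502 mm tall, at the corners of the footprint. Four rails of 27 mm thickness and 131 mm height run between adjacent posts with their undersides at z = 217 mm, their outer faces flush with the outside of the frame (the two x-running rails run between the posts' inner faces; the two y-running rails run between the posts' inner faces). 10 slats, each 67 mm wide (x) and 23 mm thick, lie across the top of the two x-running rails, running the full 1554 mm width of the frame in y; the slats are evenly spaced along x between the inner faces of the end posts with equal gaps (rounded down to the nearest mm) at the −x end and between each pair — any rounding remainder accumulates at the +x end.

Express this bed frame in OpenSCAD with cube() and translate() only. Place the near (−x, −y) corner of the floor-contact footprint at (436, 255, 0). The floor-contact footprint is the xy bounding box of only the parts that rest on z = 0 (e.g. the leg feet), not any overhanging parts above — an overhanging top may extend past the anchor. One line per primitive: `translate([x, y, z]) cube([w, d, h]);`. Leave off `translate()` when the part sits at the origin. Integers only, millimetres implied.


translate([436, 255, 0]) cube([79, 79, 502]);
translate([436, 1730, 0]) cube([79, 79, 502]);
translate([2378, 255, 0]) cube([79, 79, 502]);
translate([2378, 1730, 0]) cube([79, 79, 502]);
translate([515, 255, 217]) cube([1863, 27, 131]);
translate([515, 1782, 217]) cube([1863, 27, 131]);
translate([436, 334, 217]) cube([27, 1396, 131]);
translate([2430, 334, 217]) cube([27, 1396, 131]);
translate([623, 255, 348]) cube([67, 1554, 23]);
translate([798, 255, 348]) cube([67, 1554, 23]);
translate([973, 255, 348]) cube([67, 1554, 23]);
translate([1148, 255, 348]) cube([67, 1554, 23]);
translate([1323, 255, 348]) cube([67, 1554, 23]);
translate([1498, 255, 348]) cube([67, 1554, 23]);
translate([1673, 255, 348]) cube([67, 1554, 23]);
translate([1848, 255, 348]) cube([67, 1554, 23]);
translate([2023, 255, 348]) cube([67, 1554, 23]);
translate([2198, 255, 348]) cube([67, 1554, 23]);


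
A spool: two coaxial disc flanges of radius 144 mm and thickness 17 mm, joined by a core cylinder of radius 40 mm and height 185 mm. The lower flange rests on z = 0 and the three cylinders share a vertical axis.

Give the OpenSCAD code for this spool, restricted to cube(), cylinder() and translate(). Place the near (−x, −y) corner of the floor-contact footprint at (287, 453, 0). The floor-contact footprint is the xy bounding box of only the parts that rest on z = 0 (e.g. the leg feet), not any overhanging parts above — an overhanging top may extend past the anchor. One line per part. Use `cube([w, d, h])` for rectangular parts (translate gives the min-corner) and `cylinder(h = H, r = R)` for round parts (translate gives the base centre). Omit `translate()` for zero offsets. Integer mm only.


translate([431, 597, 0]) cylinder(h = 17, r = 144);
translate([431, 597, 17]) cylinder(h = 185, r = 40);
translate([431, 597, 202]) cylinder(h = 17, r = 144);


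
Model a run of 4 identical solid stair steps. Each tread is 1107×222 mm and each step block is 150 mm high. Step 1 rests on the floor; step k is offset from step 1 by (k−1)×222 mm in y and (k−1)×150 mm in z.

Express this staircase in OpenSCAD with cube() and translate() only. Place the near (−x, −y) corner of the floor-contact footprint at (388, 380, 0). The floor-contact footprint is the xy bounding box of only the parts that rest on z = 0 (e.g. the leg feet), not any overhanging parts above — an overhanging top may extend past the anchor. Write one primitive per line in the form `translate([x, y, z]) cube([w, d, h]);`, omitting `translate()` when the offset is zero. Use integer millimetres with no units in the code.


translate([388, 380, 0]) cube([1107, 222, 150]);
translate([388, 602, 150]) cube([1107, 222, 150]);
translate([388, 824, 300]) cube([1107, 222, 150]);
translate([388, 1046, 450]) cube([1107, 222, 150]);


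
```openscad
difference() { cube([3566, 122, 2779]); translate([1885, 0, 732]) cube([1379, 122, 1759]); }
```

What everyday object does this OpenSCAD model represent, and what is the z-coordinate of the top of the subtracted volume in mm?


A wall with a window opening. The window head height is 2491 mm.

A wall with a rectangular opening subtracted — a window. Sill at z = 732, opening 1759 mm tall, so the head is at 732 + 1759 = 2491 mm.


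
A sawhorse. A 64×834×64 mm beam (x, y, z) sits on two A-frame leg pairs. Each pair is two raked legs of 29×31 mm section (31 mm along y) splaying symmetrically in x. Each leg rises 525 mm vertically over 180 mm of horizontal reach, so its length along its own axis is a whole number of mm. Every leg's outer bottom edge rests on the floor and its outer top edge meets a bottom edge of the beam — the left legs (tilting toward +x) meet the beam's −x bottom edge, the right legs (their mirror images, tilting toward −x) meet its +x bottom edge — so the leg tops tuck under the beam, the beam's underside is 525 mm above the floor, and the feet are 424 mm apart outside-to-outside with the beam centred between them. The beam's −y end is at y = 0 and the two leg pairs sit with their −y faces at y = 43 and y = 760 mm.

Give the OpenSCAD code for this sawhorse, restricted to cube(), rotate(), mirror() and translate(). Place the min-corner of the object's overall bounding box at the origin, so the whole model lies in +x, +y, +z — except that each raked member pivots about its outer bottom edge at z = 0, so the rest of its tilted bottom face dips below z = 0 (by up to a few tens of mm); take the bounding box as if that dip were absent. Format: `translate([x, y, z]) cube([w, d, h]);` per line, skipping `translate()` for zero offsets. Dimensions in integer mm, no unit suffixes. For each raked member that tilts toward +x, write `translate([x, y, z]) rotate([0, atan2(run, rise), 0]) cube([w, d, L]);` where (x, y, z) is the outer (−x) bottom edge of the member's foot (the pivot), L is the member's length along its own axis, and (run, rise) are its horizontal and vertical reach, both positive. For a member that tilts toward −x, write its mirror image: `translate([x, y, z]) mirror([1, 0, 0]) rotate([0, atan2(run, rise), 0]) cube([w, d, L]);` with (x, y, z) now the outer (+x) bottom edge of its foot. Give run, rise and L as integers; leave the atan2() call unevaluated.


translate([180, 0, 525]) cube([64, 834, 64]);
translate([0, 43, 0]) rotate([0, atan2(180, 525), 0]) cube([29, 31, 555]);
translate([424, 43, 0]) mirror([1, 0, 0]) rotate([0, atan2(180, 525), 0]) cube([29, 31, 555]);
translate([0, 760, 0]) rotate([0, atan2(180, 525), 0]) cube([29, 31, 555]);
translate([424, 760, 0]) mirror([1, 0, 0]) rotate([0, atan2(180, 525), 0]) cube([29, 31, 555]);


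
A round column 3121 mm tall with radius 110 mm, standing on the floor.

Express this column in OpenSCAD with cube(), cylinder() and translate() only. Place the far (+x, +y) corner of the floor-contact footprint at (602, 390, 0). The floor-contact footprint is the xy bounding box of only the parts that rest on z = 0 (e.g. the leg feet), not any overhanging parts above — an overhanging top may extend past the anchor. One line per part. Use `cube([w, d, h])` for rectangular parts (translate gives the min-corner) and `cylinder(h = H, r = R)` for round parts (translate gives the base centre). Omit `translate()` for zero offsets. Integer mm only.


translate([492, 280, 0]) cylinder(h = 3121, r = 110);


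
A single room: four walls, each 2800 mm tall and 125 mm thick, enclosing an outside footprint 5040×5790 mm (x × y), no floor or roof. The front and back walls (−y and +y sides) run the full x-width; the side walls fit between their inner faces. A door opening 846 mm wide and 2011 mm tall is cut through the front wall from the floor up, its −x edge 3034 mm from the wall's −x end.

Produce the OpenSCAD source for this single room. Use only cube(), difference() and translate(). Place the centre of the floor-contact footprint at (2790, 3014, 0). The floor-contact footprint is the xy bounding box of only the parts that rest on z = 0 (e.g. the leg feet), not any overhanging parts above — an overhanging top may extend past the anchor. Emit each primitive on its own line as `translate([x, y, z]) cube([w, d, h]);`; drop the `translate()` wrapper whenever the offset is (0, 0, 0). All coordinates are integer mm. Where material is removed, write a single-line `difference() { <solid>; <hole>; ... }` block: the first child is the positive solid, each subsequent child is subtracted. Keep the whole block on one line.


difference() { translate([270, 119, 0]) cube([5040, 125, 2800]); translate([3304, 119, 0]) cube([846, 125, 2011]); }
translate([270, 5784, 0]) cube([5040, 125, 2800]);
translate([270, 244, 0]) cube([125, 5540, 2800]);
translate([5185, 244, 0]) cube([125, 5540, 2800]);


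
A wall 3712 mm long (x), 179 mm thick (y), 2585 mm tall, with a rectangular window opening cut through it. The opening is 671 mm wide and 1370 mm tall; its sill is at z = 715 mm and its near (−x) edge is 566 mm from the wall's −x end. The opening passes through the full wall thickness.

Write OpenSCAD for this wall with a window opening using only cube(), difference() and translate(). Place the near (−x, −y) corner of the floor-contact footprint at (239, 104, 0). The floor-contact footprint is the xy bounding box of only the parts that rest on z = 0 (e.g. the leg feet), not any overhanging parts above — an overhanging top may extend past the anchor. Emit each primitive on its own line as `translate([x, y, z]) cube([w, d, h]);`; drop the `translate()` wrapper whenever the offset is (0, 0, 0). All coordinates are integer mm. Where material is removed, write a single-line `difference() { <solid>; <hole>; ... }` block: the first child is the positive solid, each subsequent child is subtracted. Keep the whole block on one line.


difference() { translate([239, 104, 0]) cube([3712, 179, 2585]); translate([805, 104, 715]) cube([671, 179, 1370]); }


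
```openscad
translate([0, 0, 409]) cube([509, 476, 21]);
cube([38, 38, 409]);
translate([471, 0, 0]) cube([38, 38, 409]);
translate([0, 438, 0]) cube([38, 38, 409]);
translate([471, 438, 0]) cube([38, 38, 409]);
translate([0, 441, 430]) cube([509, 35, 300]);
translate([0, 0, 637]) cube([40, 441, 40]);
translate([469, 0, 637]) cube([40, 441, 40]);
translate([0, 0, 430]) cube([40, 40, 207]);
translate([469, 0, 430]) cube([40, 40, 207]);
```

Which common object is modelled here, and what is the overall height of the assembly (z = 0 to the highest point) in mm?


A chair. The overall height is 730 mm.

A slab on four corner posts with a tall panel at the back — a chair. The seat slab sits at z = 409 with thickness 21, and the 300 mm backrest starts at the seat top, so the overall height is 409 + 21 + 300 = 730 mm.


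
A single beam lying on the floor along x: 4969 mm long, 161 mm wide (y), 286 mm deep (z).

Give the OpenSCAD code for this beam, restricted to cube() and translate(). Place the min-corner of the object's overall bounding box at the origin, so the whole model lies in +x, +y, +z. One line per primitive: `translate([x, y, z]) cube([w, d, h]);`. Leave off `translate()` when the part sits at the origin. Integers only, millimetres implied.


cube([4969, 161, 286]);


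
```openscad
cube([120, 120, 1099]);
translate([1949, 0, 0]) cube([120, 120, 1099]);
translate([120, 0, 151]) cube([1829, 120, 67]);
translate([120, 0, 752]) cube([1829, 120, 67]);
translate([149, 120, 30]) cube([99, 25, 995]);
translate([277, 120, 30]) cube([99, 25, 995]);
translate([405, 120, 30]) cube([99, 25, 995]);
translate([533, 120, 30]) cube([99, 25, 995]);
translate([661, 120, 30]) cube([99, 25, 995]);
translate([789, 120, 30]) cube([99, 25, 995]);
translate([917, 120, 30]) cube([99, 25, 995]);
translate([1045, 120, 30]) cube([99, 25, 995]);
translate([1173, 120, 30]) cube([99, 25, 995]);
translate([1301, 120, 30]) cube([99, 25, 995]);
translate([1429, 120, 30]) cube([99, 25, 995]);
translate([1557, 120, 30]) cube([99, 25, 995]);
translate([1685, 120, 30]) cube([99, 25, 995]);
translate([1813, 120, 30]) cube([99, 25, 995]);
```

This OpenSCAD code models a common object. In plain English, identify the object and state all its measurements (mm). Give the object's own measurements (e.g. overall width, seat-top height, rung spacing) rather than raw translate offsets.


A fence section. Two 120×120 mm posts, 1099 mm tall, stand on the floor with a clear span of 1829 mm between their inner faces. Two horizontal rails of 120×67 mm section span the gap between the posts with their undersides at z = 151 mm and z = 752 mm, flush with the posts' −y face. 14 pickets, each 99 mm wide, 25 mm thick and 995 mm tall, are fixed to the +y face of the rails with their bottoms at z = 30 mm, spaced across the span with a 29 mm gap after the −x post and between neighbouring pickets, with 37 mm left before the +x post.


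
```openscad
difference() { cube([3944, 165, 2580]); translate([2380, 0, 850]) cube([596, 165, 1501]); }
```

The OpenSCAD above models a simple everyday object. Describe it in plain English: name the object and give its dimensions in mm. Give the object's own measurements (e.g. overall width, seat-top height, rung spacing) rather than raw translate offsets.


A wall 3944 mm long (x), 165 mm thick (y), 2580 mm tall, with a rectangular window opening cut through it. The opening is 596 mm wide and 1501 mm tall; its sill is at z = 850 mm and its near (−x) edge is 2380 mm from the wall's −x end. The opening passes through the full wall thickness.


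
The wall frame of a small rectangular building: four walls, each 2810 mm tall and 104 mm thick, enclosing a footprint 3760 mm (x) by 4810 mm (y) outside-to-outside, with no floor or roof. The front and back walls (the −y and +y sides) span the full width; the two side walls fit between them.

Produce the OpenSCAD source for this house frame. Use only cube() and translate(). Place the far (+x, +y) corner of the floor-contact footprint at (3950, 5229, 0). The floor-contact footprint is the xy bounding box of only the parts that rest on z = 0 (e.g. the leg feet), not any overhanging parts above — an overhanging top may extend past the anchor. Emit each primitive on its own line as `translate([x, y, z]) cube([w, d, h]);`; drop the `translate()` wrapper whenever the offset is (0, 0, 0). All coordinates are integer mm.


translate([190, 419, 0]) cube([3760, 104, 2810]);
translate([190, 5125, 0]) cube([3760, 104, 2810]);
translate([190, 523, 0]) cube([104, 4602, 2810]);
translate([3846, 523, 0]) cube([104, 4602, 2810]);


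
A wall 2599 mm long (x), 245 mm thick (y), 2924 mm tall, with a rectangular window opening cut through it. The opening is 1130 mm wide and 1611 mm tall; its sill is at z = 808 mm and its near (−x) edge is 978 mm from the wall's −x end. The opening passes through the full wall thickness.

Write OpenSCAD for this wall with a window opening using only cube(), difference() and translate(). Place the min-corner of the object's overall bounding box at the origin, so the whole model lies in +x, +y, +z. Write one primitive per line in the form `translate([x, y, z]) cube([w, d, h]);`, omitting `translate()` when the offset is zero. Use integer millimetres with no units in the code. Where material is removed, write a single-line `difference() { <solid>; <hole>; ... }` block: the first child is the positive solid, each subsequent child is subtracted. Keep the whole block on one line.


difference() { cube([2599, 245, 2924]); translate([978, 0, 808]) cube([1130, 245, 1611]); }


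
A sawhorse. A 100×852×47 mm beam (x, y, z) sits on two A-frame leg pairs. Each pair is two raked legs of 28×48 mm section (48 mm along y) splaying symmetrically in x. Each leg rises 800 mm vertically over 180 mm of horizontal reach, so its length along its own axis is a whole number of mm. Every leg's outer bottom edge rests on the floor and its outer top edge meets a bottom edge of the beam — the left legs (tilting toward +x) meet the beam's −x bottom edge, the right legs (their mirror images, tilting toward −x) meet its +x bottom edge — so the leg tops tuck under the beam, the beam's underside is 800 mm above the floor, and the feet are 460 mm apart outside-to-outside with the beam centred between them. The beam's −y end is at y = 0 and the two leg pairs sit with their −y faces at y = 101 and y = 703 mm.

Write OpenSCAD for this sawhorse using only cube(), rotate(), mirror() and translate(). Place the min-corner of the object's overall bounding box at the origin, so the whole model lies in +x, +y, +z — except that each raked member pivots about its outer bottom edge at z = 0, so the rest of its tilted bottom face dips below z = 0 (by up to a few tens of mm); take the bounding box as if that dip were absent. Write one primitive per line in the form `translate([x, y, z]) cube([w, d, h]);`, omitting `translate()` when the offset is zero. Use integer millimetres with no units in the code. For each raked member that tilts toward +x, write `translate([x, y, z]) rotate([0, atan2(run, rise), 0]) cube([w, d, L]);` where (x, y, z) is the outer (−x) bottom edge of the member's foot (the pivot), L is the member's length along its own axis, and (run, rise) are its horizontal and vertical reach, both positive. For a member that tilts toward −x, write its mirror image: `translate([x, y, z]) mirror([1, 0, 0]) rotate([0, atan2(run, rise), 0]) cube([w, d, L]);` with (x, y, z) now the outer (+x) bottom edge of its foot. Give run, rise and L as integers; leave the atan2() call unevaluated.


translate([180, 0, 800]) cube([100, 852, 47]);
translate([0, 101, 0]) rotate([0, atan2(180, 800), 0]) cube([28, 48, 820]);
translate([460, 101, 0]) mirror([1, 0, 0]) rotate([0, atan2(180, 800), 0]) cube([28, 48, 820]);
translate([0, 703, 0]) rotate([0, atan2(180, 800), 0]) cube([28, 48, 820]);
translate([460, 703, 0]) mirror([1, 0, 0]) rotate([0, atan2(180, 800), 0]) cube([28, 48, 820]);
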